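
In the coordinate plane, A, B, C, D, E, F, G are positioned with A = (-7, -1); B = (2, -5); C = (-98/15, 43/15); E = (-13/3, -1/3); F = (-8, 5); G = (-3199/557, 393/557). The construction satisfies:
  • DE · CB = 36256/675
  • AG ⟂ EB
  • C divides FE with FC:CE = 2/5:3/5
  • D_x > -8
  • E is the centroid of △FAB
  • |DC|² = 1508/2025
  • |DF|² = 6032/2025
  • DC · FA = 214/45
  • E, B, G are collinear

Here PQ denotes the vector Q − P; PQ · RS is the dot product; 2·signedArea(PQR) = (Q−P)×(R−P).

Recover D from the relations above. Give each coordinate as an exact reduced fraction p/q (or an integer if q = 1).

1. D_x = -316/45  [DE · CB = 36256/675 ∩ DC · FA = 214/45]
2. D_y = 161/45  [DE · CB = 36256/675 ∩ DC · FA = 214/45]
   → D = (-316/45, 161/45)

D = (-316/45, 161/45)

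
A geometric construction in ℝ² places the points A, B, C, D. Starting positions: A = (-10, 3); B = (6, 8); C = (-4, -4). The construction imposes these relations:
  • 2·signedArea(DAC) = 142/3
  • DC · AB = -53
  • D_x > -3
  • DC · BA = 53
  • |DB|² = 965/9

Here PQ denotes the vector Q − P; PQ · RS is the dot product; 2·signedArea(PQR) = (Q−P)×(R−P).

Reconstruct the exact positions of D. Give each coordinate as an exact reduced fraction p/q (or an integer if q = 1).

1. D_x = -8/3  [DC · BA = 53 ∩ 2·signedArea(DAC) = 142/3]
2. D_y = 7/3  [DC · BA = 53 ∩ 2·signedArea(DAC) = 142/3]
   → D = (-8/3, 7/3)

D = (-8/3, 7/3)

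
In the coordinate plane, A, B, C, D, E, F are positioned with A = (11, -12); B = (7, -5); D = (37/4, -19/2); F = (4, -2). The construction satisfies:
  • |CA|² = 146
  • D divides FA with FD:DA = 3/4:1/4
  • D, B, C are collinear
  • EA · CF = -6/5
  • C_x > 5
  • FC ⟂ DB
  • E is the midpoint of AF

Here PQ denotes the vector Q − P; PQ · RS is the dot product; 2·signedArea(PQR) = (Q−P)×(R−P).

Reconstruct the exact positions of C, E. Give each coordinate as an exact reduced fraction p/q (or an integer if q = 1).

1. C_x = 26/5  [D, B, C are collinear ∩ FC ⟂ DB]
2. C_y = -7/5  [D, B, C are collinear ∩ FC ⟂ DB]
   → C = (26/5, -7/5)
3. E_x = 15/2  [E is the midpoint of AF]
4. E_y = -7  [E is the midpoint of AF]
   → E = (15/2, -7)

C = (26/5, -7/5)
E = (15/2, -7)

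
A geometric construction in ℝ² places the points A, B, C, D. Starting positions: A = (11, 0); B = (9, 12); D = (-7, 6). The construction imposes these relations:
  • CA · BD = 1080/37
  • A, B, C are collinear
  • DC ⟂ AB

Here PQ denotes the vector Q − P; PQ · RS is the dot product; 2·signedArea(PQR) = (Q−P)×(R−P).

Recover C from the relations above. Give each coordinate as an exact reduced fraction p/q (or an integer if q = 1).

1. C_x = 353/37  [A, B, C are collinear ∩ DC ⟂ AB]
2. C_y = 324/37  [A, B, C are collinear ∩ DC ⟂ AB]
   → C = (353/37, 324/37)

C = (353/37, 324/37)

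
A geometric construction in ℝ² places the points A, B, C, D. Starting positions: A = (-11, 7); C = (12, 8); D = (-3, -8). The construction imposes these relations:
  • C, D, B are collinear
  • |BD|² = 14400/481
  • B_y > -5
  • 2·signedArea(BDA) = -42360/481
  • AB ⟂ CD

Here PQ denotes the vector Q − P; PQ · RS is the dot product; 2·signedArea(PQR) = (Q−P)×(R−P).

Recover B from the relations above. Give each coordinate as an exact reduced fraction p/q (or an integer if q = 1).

B = (357/481, -1928/481)

1. B_x = 357/481  [C, D, B are collinear ∩ AB ⟂ CD]
2. B_y = -1928/481  [C, D, B are collinear ∩ AB ⟂ CD]
   → B = (357/481, -1928/481)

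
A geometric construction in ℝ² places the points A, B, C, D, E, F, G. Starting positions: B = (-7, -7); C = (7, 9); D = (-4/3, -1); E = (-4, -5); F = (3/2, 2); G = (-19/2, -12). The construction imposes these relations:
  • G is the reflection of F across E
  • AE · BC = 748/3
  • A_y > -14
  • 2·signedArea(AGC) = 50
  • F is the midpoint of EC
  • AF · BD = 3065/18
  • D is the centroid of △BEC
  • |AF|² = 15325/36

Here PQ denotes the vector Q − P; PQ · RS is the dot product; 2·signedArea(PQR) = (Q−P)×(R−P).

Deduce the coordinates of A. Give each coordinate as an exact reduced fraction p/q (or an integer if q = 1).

A = (-38/3, -13)

1. A_x = -38/3  [AF · BD = 3065/18 ∩ AE · BC = 748/3]
2. A_y = -13  [AF · BD = 3065/18 ∩ AE · BC = 748/3]
   → A = (-38/3, -13)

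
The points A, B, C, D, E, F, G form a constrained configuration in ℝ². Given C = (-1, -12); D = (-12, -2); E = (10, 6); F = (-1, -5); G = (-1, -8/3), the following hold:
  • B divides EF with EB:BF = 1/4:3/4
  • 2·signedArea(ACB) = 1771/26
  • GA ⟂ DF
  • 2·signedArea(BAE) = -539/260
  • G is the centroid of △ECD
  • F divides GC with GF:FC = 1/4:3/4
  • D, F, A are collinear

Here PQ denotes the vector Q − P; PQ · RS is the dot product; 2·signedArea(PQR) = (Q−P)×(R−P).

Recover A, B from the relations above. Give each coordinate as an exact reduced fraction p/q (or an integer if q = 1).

1. A_x = -207/130  [D, F, A are collinear ∩ GA ⟂ DF]
2. A_y = -629/130  [D, F, A are collinear ∩ GA ⟂ DF]
   → A = (-207/130, -629/130)
3. B_x = 29/4  [B divides EF with EB:BF = 1/4:3/4]
4. B_y = 13/4  [B divides EF with EB:BF = 1/4:3/4]
   → B = (29/4, 13/4)

A = (-207/130, -629/130)
B = (29/4, 13/4)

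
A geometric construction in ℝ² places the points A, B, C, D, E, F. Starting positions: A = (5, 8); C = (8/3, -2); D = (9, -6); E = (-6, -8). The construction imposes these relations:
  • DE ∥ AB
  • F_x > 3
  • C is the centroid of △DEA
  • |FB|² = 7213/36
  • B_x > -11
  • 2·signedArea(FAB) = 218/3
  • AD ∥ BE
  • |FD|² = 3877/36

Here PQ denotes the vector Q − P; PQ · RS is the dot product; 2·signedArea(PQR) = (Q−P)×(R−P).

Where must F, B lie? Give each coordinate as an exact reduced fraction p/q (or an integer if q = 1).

B = (-10, 6)
F = (23/6, 3)

1. B_x = -10  [AD ∥ BE ∩ DE ∥ AB]
2. B_y = 6  [AD ∥ BE ∩ DE ∥ AB]
   → B = (-10, 6)
3. F_x = 23/6  [line 2·x + -15·y + 112/3 = 0 ∩ |FB|² = 7213/36]
4. F_y = 3  [line 2·x + -15·y + 112/3 = 0 ∩ |FB|² = 7213/36]
   → F = (23/6, 3)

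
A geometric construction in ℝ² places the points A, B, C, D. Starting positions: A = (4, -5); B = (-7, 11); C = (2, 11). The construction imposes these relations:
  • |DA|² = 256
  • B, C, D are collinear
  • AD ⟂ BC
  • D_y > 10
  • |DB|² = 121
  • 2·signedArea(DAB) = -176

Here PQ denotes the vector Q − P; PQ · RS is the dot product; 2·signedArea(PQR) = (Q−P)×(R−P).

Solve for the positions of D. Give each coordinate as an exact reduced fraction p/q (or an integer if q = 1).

D = (4, 11)

1. D_x = 4  [B, C, D are collinear ∩ AD ⟂ BC]
2. D_y = 11  [B, C, D are collinear ∩ AD ⟂ BC]
   → D = (4, 11)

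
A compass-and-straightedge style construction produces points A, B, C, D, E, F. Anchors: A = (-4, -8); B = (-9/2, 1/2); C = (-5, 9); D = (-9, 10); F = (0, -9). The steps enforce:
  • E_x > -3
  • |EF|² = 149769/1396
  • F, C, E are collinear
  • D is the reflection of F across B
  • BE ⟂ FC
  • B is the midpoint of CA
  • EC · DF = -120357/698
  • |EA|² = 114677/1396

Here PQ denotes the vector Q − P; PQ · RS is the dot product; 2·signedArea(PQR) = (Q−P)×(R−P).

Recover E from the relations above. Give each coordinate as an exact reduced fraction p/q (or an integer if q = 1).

E = (-1935/698, 342/349)

1. E_x = -1935/698  [F, C, E are collinear ∩ BE ⟂ FC]
2. E_y = 342/349  [F, C, E are collinear ∩ BE ⟂ FC]
   → E = (-1935/698, 342/349)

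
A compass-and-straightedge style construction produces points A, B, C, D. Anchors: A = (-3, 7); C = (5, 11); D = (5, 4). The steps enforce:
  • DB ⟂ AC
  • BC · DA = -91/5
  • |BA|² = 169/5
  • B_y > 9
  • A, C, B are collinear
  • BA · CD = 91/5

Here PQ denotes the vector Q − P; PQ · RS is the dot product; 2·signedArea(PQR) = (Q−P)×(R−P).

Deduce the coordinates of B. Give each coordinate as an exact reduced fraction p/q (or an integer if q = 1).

1. B_x = 11/5  [A, C, B are collinear ∩ DB ⟂ AC]
2. B_y = 48/5  [A, C, B are collinear ∩ DB ⟂ AC]
   → B = (11/5, 48/5)

B = (11/5, 48/5)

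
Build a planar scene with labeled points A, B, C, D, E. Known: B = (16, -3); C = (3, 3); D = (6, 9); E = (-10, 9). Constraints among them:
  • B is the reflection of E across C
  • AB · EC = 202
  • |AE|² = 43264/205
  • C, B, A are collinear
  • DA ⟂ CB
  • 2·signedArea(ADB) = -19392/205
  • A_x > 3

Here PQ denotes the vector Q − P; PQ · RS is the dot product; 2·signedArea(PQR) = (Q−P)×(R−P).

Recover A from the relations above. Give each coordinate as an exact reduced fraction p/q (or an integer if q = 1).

A = (654/205, 597/205)

1. A_x = 654/205  [C, B, A are collinear ∩ DA ⟂ CB]
2. A_y = 597/205  [C, B, A are collinear ∩ DA ⟂ CB]
   → A = (654/205, 597/205)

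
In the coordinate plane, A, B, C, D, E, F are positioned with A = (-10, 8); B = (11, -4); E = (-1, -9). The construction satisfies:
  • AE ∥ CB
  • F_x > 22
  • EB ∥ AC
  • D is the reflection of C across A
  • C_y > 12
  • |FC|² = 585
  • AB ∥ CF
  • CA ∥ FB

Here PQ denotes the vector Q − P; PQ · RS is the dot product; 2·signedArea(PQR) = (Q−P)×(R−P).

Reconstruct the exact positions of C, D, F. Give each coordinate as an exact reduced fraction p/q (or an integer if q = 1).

C = (2, 13)
D = (-22, 3)
F = (23, 1)

1. C_x = 2  [AE ∥ CB ∩ EB ∥ AC]
2. C_y = 13  [AE ∥ CB ∩ EB ∥ AC]
   → C = (2, 13)
3. D_x = -22  [D is the reflection of C across A]
4. D_y = 3  [D is the reflection of C across A]
   → D = (-22, 3)
5. F_x = 23  [CA ∥ FB ∩ AB ∥ CF]
6. F_y = 1  [CA ∥ FB ∩ AB ∥ CF]
   → F = (23, 1)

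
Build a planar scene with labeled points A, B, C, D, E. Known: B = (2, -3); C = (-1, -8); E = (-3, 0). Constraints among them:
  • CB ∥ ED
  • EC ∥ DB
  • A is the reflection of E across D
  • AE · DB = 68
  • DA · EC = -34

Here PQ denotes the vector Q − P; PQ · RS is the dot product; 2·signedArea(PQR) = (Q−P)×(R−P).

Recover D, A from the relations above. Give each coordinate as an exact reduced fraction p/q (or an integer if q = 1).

1. D_x = 0  [EC ∥ DB ∩ CB ∥ ED]
2. D_y = 5  [EC ∥ DB ∩ CB ∥ ED]
   → D = (0, 5)
3. A_x = 3  [A is the reflection of E across D]
4. A_y = 10  [A is the reflection of E across D]
   → A = (3, 10)

A = (3, 10)
D = (0, 5)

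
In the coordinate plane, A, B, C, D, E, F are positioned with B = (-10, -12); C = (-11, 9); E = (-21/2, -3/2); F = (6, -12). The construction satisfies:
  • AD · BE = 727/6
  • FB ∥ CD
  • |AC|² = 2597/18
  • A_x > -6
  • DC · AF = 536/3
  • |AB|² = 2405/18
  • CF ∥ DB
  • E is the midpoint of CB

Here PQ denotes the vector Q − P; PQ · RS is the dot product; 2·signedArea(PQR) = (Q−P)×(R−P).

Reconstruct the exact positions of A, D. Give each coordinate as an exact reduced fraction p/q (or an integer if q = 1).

1. D_x = -27  [CF ∥ DB ∩ FB ∥ CD]
2. D_y = 9  [CF ∥ DB ∩ FB ∥ CD]
   → D = (-27, 9)
3. A_x = -31/6  [AD · BE = 727/6 ∩ DC · AF = 536/3]
4. A_y = -3/2  [AD · BE = 727/6 ∩ DC · AF = 536/3]
   → A = (-31/6, -3/2)

A = (-31/6, -3/2)
D = (-27, 9)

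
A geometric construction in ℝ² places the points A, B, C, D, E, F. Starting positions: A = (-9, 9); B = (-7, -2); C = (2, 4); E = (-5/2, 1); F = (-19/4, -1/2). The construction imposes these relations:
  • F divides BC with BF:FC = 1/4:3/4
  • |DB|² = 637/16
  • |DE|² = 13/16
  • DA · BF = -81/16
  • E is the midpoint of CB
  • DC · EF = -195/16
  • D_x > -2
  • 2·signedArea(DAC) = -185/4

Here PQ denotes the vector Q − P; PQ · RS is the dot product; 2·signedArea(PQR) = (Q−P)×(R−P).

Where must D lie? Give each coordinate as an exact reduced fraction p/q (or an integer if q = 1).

1. D_x = -7/4  [2·signedArea(DAC) = -185/4 ∩ DA · BF = -81/16]
2. D_y = 3/2  [2·signedArea(DAC) = -185/4 ∩ DA · BF = -81/16]
   → D = (-7/4, 3/2)

D = (-7/4, 3/2)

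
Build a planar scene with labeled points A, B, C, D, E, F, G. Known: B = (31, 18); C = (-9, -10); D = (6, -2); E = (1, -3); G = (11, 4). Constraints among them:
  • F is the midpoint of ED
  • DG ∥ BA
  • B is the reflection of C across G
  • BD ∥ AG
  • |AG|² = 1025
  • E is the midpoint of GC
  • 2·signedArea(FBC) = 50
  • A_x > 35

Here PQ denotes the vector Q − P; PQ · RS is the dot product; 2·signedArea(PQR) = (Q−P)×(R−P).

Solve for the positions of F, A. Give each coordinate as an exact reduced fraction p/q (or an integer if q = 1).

1. F_x = 7/2  [F is the midpoint of ED]
2. F_y = -5/2  [F is the midpoint of ED]
   → F = (7/2, -5/2)
3. A_x = 36  [BD ∥ AG ∩ DG ∥ BA]
4. A_y = 24  [BD ∥ AG ∩ DG ∥ BA]
   → A = (36, 24)

A = (36, 24)
F = (7/2, -5/2)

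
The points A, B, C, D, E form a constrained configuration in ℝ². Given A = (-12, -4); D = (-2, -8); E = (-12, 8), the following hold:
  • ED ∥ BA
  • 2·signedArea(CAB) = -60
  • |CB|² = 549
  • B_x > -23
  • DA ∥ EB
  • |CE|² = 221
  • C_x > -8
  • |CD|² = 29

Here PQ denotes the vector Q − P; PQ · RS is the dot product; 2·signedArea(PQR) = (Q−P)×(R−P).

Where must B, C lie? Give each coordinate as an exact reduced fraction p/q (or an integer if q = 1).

B = (-22, 12)
C = (-7, -6)

1. B_x = -22  [ED ∥ BA ∩ DA ∥ EB]
2. B_y = 12  [ED ∥ BA ∩ DA ∥ EB]
   → B = (-22, 12)
3. C_x = -7  [line -16·x + -10·y + -172 = 0 ∩ |CB|² = 549]
4. C_y = -6  [line -16·x + -10·y + -172 = 0 ∩ |CB|² = 549]
   → C = (-7, -6)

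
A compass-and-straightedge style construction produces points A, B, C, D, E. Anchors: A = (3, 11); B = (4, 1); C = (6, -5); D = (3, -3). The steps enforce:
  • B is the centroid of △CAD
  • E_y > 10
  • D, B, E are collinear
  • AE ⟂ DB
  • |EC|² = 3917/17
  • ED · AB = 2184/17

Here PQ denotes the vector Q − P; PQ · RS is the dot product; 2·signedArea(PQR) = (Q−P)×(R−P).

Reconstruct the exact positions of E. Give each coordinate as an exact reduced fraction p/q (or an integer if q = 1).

E = (107/17, 173/17)

1. E_x = 107/17  [D, B, E are collinear ∩ AE ⟂ DB]
2. E_y = 173/17  [D, B, E are collinear ∩ AE ⟂ DB]
   → E = (107/17, 173/17)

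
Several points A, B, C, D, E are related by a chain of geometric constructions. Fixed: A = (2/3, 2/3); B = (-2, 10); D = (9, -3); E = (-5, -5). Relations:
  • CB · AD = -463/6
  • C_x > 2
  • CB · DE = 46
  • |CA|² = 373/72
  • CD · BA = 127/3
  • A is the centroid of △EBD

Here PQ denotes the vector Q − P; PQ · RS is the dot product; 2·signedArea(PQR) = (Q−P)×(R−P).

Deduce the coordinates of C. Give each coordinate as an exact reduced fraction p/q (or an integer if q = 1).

C = (11/4, -1/4)

1. C_x = 11/4  [CD · BA = 127/3 ∩ CB · DE = 46]
2. C_y = -1/4  [CD · BA = 127/3 ∩ CB · DE = 46]
   → C = (11/4, -1/4)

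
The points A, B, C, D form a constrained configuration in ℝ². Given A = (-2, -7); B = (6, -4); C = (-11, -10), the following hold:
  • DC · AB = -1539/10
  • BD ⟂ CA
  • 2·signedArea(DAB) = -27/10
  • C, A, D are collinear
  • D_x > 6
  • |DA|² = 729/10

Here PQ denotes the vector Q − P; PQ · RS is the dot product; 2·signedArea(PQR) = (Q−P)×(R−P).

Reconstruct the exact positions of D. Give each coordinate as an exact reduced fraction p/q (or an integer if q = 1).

1. D_x = 61/10  [C, A, D are collinear ∩ BD ⟂ CA]
2. D_y = -43/10  [C, A, D are collinear ∩ BD ⟂ CA]
   → D = (61/10, -43/10)

D = (61/10, -43/10)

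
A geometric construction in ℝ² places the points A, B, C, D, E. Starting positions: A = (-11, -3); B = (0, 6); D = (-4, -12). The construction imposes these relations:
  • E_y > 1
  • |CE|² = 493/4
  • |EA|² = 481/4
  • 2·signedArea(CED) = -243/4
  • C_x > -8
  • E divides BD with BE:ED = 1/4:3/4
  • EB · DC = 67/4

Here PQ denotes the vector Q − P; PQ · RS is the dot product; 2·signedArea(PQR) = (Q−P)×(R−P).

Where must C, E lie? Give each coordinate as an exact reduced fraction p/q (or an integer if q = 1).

1. E_x = -1  [E divides BD with BE:ED = 1/4:3/4]
2. E_y = 3/2  [E divides BD with BE:ED = 1/4:3/4]
   → E = (-1, 3/2)
3. C_x = -15/2  [2·signedArea(CED) = -243/4 ∩ EB · DC = 67/4]
4. C_y = -15/2  [2·signedArea(CED) = -243/4 ∩ EB · DC = 67/4]
   → C = (-15/2, -15/2)

C = (-15/2, -15/2)
E = (-1, 3/2)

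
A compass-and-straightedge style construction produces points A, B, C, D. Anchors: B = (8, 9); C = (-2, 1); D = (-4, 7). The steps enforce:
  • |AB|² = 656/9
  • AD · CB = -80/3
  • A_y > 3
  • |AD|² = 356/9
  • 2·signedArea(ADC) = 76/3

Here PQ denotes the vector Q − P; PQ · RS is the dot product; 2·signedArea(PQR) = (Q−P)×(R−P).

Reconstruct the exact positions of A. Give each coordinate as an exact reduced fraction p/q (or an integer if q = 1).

1. A_x = 4/3  [2·signedArea(ADC) = 76/3 ∩ AD · CB = -80/3]
2. A_y = 11/3  [2·signedArea(ADC) = 76/3 ∩ AD · CB = -80/3]
   → A = (4/3, 11/3)

A = (4/3, 11/3)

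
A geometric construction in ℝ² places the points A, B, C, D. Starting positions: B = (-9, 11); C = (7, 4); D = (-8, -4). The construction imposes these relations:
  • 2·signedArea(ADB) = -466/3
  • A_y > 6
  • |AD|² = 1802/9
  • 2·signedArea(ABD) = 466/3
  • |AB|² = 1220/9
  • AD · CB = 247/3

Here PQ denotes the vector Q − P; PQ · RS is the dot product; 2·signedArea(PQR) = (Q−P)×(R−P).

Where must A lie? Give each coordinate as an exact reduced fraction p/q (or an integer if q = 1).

A = (5/3, 19/3)

1. A_x = 5/3  [2·signedArea(ABD) = 466/3 ∩ AD · CB = 247/3]
2. A_y = 19/3  [2·signedArea(ABD) = 466/3 ∩ AD · CB = 247/3]
   → A = (5/3, 19/3)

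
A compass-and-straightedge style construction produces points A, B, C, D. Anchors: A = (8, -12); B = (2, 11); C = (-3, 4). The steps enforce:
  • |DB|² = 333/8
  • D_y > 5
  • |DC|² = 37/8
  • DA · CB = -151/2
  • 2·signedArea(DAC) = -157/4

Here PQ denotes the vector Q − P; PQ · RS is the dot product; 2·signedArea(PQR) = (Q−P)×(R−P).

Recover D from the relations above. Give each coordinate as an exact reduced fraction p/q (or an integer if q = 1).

1. D_x = -7/4  [2·signedArea(DAC) = -157/4 ∩ DA · CB = -151/2]
2. D_y = 23/4  [2·signedArea(DAC) = -157/4 ∩ DA · CB = -151/2]
   → D = (-7/4, 23/4)

D = (-7/4, 23/4)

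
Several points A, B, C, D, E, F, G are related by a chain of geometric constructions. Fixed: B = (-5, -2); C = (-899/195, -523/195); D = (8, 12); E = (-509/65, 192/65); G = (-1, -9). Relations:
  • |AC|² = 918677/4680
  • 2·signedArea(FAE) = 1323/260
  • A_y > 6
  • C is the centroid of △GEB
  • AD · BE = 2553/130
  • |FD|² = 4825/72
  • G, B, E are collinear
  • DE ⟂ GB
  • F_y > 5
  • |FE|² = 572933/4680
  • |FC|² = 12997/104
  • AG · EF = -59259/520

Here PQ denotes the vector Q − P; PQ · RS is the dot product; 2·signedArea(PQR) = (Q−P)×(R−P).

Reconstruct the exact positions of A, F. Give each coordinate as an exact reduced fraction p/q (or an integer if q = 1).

1. A_x = 23/4  [line 184/65·x + -322/65·y + 2231/130 = 0 ∩ |AC|² = 918677/4680]
2. A_y = 27/4  [line 184/65·x + -322/65·y + 2231/130 = 0 ∩ |AC|² = 918677/4680]
   → A = (23/4, 27/4)
3. F_x = 35/12  [2·signedArea(FAE) = 1323/260 ∩ AG · EF = -59259/520]
4. F_y = 67/12  [2·signedArea(FAE) = 1323/260 ∩ AG · EF = -59259/520]
   → F = (35/12, 67/12)

A = (23/4, 27/4)
F = (35/12, 67/12)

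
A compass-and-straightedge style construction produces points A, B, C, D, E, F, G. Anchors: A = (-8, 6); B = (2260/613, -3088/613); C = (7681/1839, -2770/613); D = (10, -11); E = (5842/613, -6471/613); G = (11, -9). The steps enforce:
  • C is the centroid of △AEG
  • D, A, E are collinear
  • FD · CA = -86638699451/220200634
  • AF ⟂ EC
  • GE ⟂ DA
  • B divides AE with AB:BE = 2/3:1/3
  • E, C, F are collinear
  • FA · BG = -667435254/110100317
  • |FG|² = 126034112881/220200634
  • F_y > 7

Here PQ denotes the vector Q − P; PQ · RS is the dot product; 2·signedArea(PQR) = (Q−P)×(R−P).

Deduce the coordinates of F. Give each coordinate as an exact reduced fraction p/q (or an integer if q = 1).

F = (-1410295049/220200634, 1632709449/220200634)

1. F_x = -1410295049/220200634  [E, C, F are collinear ∩ AF ⟂ EC]
2. F_y = 1632709449/220200634  [E, C, F are collinear ∩ AF ⟂ EC]
   → F = (-1410295049/220200634, 1632709449/220200634)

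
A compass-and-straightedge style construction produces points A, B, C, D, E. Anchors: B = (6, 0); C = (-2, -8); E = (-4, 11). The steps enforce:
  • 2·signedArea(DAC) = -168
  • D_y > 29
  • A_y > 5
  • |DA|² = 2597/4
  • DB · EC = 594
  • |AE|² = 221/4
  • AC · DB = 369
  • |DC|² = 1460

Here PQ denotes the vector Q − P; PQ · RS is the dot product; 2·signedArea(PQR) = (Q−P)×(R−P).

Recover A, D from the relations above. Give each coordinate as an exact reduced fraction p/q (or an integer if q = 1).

A = (1, 11/2)
D = (-6, 30)

1. D_x = -6  [line -2·x + 19·y + -582 = 0 ∩ |DC|² = 1460]
2. D_y = 30  [line -2·x + 19·y + -582 = 0 ∩ |DC|² = 1460]
   → D = (-6, 30)
3. A_x = 1  [AC · DB = 369 ∩ 2·signedArea(DAC) = -168]
4. A_y = 11/2  [AC · DB = 369 ∩ 2·signedArea(DAC) = -168]
   → A = (1, 11/2)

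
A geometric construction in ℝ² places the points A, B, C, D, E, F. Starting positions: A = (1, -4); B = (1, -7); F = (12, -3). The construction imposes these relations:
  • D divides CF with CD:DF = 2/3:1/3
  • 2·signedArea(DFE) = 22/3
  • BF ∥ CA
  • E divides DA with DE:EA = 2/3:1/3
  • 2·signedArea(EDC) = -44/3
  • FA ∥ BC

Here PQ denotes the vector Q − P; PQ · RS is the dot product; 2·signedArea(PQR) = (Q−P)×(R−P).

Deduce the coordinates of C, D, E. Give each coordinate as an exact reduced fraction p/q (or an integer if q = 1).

1. C_x = -10  [BF ∥ CA ∩ FA ∥ BC]
2. C_y = -8  [BF ∥ CA ∩ FA ∥ BC]
   → C = (-10, -8)
3. D_x = 14/3  [D divides CF with CD:DF = 2/3:1/3]
4. D_y = -14/3  [D divides CF with CD:DF = 2/3:1/3]
   → D = (14/3, -14/3)
5. E_x = 20/9  [E divides DA with DE:EA = 2/3:1/3]
6. E_y = -38/9  [E divides DA with DE:EA = 2/3:1/3]
   → E = (20/9, -38/9)

C = (-10, -8)
D = (14/3, -14/3)
E = (20/9, -38/9)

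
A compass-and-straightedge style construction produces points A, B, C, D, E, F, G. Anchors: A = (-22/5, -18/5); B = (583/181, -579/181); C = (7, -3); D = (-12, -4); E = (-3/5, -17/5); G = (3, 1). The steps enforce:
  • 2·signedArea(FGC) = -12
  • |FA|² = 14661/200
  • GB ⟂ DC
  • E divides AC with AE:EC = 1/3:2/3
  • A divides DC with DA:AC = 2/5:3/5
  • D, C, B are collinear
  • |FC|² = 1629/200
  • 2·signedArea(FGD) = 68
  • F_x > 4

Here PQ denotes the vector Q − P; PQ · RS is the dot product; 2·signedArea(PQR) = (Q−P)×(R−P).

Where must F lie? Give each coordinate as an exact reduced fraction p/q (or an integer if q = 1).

F = (83/20, -63/20)

1. F_x = 83/20  [2·signedArea(FGD) = 68 ∩ 2·signedArea(FGC) = -12]
2. F_y = -63/20  [2·signedArea(FGD) = 68 ∩ 2·signedArea(FGC) = -12]
   → F = (83/20, -63/20)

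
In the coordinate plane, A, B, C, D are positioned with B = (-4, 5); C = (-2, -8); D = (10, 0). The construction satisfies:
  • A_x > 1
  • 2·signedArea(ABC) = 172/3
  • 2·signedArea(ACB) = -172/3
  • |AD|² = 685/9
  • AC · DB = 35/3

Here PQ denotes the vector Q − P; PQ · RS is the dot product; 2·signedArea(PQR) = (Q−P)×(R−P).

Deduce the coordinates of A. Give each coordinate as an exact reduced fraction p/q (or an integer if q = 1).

A = (4/3, -1)

1. A_x = 4/3  [2·signedArea(ABC) = 172/3 ∩ AC · DB = 35/3]
2. A_y = -1  [2·signedArea(ABC) = 172/3 ∩ AC · DB = 35/3]
   → A = (4/3, -1)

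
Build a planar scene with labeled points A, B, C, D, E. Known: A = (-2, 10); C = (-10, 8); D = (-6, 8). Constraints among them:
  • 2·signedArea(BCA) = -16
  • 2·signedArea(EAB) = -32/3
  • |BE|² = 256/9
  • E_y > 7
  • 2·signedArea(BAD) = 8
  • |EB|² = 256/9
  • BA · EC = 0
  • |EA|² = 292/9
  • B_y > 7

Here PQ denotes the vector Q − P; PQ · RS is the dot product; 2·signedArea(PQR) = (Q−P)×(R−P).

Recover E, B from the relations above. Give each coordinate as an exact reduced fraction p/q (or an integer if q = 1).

1. B_x = -2  [2·signedArea(BAD) = 8 ∩ 2·signedArea(BCA) = -16]
2. B_y = 8  [2·signedArea(BAD) = 8 ∩ 2·signedArea(BCA) = -16]
   → B = (-2, 8)
3. E_x = -22/3  [2·signedArea(EAB) = -32/3 ∩ BA · EC = 0]
4. E_y = 8  [2·signedArea(EAB) = -32/3 ∩ BA · EC = 0]
   → E = (-22/3, 8)

B = (-2, 8)
E = (-22/3, 8)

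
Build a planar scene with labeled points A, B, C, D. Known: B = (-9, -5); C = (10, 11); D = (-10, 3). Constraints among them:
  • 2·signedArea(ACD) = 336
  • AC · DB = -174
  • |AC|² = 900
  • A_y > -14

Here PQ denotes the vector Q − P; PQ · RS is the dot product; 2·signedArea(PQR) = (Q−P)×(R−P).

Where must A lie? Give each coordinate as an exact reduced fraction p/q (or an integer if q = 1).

A = (-8, -13)

1. A_x = -8  [2·signedArea(ACD) = 336 ∩ AC · DB = -174]
2. A_y = -13  [2·signedArea(ACD) = 336 ∩ AC · DB = -174]
   → A = (-8, -13)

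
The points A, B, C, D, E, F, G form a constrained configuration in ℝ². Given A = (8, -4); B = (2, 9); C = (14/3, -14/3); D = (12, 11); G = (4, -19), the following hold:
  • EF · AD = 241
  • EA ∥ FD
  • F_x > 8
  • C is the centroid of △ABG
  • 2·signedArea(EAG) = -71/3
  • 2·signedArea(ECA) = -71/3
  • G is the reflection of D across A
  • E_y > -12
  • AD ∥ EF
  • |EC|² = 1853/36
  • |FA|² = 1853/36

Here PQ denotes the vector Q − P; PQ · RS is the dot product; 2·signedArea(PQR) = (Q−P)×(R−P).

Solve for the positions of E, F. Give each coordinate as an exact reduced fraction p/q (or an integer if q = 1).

E = (13/3, -71/6)
F = (25/3, 19/6)

1. E_x = 13/3  [2·signedArea(ECA) = -71/3 ∩ 2·signedArea(EAG) = -71/3]
2. E_y = -71/6  [2·signedArea(ECA) = -71/3 ∩ 2·signedArea(EAG) = -71/3]
   → E = (13/3, -71/6)
3. F_x = 25/3  [EA ∥ FD ∩ AD ∥ EF]
4. F_y = 19/6  [EA ∥ FD ∩ AD ∥ EF]
   → F = (25/3, 19/6)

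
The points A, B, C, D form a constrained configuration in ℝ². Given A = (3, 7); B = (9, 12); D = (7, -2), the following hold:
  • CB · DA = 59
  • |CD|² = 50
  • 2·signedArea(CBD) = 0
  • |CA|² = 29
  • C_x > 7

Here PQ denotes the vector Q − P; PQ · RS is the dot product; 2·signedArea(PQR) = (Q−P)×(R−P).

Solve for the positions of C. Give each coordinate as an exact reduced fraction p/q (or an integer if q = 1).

C = (8, 5)

1. C_x = 8  [2·signedArea(CBD) = 0 ∩ CB · DA = 59]
2. C_y = 5  [2·signedArea(CBD) = 0 ∩ CB · DA = 59]
   → C = (8, 5)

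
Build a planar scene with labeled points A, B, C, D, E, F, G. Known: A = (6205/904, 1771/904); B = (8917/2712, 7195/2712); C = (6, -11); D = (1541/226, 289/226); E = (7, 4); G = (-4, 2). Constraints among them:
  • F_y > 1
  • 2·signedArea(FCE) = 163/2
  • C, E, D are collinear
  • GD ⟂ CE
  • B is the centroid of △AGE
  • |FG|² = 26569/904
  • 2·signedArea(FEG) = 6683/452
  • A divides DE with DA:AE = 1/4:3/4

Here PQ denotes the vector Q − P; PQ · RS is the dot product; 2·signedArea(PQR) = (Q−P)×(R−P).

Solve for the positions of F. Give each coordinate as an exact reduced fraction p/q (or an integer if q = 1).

1. F_x = 637/452  [2·signedArea(FCE) = 163/2 ∩ 2·signedArea(FEG) = 6683/452]
2. F_y = 741/452  [2·signedArea(FCE) = 163/2 ∩ 2·signedArea(FEG) = 6683/452]
   → F = (637/452, 741/452)

F = (637/452, 741/452)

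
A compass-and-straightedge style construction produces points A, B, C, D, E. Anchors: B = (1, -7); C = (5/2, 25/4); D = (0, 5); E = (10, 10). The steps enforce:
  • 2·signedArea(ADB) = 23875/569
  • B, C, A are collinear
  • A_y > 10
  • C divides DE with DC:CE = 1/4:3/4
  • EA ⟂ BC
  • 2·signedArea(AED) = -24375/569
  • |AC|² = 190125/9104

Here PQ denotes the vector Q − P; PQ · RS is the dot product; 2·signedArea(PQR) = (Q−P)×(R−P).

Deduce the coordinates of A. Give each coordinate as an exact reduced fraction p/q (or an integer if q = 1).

A = (1715/569, 6140/569)

1. A_x = 1715/569  [B, C, A are collinear ∩ EA ⟂ BC]
2. A_y = 6140/569  [B, C, A are collinear ∩ EA ⟂ BC]
   → A = (1715/569, 6140/569)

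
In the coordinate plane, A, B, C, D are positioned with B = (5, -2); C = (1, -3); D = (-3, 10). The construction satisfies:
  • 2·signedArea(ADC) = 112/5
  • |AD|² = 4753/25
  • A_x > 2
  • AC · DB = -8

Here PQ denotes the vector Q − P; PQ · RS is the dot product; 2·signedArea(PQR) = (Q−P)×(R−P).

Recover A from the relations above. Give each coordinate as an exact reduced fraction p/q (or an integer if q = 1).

1. A_x = 13/5  [2·signedArea(ADC) = 112/5 ∩ AC · DB = -8]
2. A_y = -13/5  [2·signedArea(ADC) = 112/5 ∩ AC · DB = -8]
   → A = (13/5, -13/5)

A = (13/5, -13/5)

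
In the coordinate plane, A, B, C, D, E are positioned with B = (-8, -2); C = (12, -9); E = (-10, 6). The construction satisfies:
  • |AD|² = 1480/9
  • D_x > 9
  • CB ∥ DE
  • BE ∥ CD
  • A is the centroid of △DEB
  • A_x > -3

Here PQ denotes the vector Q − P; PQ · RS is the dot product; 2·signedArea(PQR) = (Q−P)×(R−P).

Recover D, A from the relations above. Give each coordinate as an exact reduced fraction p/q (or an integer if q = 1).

1. D_x = 10  [CB ∥ DE ∩ BE ∥ CD]
2. D_y = -1  [CB ∥ DE ∩ BE ∥ CD]
   → D = (10, -1)
3. A_x = -8/3  [A is the centroid of △DEB]
4. A_y = 1  [A is the centroid of △DEB]
   → A = (-8/3, 1)

A = (-8/3, 1)
D = (10, -1)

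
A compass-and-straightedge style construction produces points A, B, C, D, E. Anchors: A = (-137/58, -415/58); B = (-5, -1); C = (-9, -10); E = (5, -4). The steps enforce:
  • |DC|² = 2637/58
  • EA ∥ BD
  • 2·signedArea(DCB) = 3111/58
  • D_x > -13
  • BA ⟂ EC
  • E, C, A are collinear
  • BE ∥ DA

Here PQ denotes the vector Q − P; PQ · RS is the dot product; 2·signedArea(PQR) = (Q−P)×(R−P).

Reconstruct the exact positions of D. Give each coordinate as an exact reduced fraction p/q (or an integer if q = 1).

D = (-717/58, -241/58)

1. D_x = -717/58  [BE ∥ DA ∩ EA ∥ BD]
2. D_y = -241/58  [BE ∥ DA ∩ EA ∥ BD]
   → D = (-717/58, -241/58)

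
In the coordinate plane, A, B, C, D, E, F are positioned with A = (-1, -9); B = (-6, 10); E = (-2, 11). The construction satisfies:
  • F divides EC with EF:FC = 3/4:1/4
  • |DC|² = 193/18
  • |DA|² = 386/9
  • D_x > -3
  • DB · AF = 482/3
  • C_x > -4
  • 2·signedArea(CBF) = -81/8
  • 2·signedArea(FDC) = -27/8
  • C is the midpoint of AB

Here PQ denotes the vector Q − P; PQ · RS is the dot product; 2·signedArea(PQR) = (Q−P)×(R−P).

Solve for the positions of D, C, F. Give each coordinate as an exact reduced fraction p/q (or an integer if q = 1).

1. C_x = -7/2  [C is the midpoint of AB]
2. C_y = 1/2  [C is the midpoint of AB]
   → C = (-7/2, 1/2)
3. F_x = -25/8  [F divides EC with EF:FC = 3/4:1/4]
4. F_y = 25/8  [F divides EC with EF:FC = 3/4:1/4]
   → F = (-25/8, 25/8)
5. D_x = -8/3  [DB · AF = 482/3 ∩ 2·signedArea(FDC) = -27/8]
6. D_y = -8/3  [DB · AF = 482/3 ∩ 2·signedArea(FDC) = -27/8]
   → D = (-8/3, -8/3)

C = (-7/2, 1/2)
D = (-8/3, -8/3)
F = (-25/8, 25/8)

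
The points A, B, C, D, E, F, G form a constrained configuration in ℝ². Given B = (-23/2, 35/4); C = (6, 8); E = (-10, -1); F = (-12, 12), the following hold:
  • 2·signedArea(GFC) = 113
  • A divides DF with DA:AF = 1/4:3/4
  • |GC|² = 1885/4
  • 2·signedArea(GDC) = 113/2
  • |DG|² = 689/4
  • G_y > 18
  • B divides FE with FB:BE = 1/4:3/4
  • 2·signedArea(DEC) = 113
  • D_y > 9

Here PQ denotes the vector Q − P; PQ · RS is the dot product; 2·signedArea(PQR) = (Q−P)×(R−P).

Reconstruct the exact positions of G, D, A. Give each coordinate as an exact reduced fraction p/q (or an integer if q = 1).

1. G_x = -13  [line 4·x + 18·y + -281 = 0 ∩ |GC|² = 1885/4]
2. G_y = 37/2  [line 4·x + 18·y + -281 = 0 ∩ |GC|² = 1885/4]
   → G = (-13, 37/2)
3. D_x = -3  [2·signedArea(DEC) = 113 ∩ 2·signedArea(GDC) = 113/2]
4. D_y = 10  [2·signedArea(DEC) = 113 ∩ 2·signedArea(GDC) = 113/2]
   → D = (-3, 10)
5. A_x = -21/4  [A divides DF with DA:AF = 1/4:3/4]
6. A_y = 21/2  [A divides DF with DA:AF = 1/4:3/4]
   → A = (-21/4, 21/2)

A = (-21/4, 21/2)
D = (-3, 10)
G = (-13, 37/2)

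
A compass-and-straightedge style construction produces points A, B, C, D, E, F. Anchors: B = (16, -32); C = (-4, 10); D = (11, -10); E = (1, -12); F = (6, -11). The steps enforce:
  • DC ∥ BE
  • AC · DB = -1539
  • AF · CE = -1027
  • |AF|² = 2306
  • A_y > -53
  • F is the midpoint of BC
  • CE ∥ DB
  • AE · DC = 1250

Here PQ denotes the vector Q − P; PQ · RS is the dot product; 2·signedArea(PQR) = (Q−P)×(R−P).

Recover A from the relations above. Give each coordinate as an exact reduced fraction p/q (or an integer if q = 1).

1. A_x = 31  [AC · DB = -1539 ∩ AE · DC = 1250]
2. A_y = -52  [AC · DB = -1539 ∩ AE · DC = 1250]
   → A = (31, -52)

A = (31, -52)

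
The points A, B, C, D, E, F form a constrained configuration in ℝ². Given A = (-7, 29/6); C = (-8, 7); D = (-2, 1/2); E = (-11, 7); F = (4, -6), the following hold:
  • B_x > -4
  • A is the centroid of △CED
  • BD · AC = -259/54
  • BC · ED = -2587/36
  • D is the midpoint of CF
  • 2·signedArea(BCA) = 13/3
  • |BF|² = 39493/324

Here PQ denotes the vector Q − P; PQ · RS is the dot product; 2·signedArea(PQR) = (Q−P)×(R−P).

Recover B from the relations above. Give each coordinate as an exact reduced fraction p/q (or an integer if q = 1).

B = (-11/3, 35/18)

1. B_x = -11/3  [BD · AC = -259/54 ∩ 2·signedArea(BCA) = 13/3]
2. B_y = 35/18  [BD · AC = -259/54 ∩ 2·signedArea(BCA) = 13/3]
   → B = (-11/3, 35/18)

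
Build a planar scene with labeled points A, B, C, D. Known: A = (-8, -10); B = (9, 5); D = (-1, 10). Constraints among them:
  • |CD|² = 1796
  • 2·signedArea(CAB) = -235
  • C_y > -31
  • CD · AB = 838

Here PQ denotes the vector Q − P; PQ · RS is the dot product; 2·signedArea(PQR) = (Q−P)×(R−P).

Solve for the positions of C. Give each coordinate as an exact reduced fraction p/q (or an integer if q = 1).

1. C_x = -15  [CD · AB = 838 ∩ 2·signedArea(CAB) = -235]
2. C_y = -30  [CD · AB = 838 ∩ 2·signedArea(CAB) = -235]
   → C = (-15, -30)

C = (-15, -30)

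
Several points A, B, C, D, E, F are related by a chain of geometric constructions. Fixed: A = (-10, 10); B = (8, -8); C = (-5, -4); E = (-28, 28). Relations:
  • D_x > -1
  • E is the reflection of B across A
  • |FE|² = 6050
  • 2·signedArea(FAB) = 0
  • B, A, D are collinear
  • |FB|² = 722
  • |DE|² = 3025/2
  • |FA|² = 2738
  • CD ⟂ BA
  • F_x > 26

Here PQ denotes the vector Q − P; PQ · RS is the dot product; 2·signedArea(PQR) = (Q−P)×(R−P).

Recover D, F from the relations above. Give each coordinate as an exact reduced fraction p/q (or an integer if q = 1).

1. D_x = -1/2  [B, A, D are collinear ∩ CD ⟂ BA]
2. D_y = 1/2  [B, A, D are collinear ∩ CD ⟂ BA]
   → D = (-1/2, 1/2)
3. F_x = 27  [line 18·x + 18·y + 0 = 0 ∩ |FB|² = 722]
4. F_y = -27  [line 18·x + 18·y + 0 = 0 ∩ |FB|² = 722]
   → F = (27, -27)

D = (-1/2, 1/2)
F = (27, -27)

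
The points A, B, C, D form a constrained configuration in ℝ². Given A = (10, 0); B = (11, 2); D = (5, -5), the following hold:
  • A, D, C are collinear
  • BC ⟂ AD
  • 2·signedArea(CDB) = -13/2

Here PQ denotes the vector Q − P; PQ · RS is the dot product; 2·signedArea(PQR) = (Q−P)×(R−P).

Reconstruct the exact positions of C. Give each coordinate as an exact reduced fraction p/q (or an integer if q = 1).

1. C_x = 23/2  [A, D, C are collinear ∩ BC ⟂ AD]
2. C_y = 3/2  [A, D, C are collinear ∩ BC ⟂ AD]
   → C = (23/2, 3/2)

C = (23/2, 3/2)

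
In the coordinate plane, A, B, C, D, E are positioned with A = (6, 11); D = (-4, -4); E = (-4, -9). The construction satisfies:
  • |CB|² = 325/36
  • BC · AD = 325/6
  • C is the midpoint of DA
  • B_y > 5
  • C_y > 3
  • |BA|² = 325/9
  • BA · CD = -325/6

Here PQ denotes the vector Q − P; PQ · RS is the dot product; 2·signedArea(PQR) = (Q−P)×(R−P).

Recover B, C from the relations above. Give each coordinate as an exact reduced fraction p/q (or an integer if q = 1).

B = (8/3, 6)
C = (1, 7/2)

1. C_x = 1  [C is the midpoint of DA]
2. C_y = 7/2  [C is the midpoint of DA]
   → C = (1, 7/2)
3. B_x = 8/3  [line 5·x + 15/2·y + -175/3 = 0 ∩ |BA|² = 325/9]
4. B_y = 6  [line 5·x + 15/2·y + -175/3 = 0 ∩ |BA|² = 325/9]
   → B = (8/3, 6)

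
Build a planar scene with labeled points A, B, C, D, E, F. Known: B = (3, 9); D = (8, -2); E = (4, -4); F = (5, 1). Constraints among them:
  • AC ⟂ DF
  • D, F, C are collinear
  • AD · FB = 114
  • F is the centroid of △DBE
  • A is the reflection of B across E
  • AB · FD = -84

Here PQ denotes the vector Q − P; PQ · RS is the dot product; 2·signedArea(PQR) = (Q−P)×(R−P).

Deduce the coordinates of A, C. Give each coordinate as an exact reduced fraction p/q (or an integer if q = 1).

A = (5, -17)
C = (14, -8)

1. A_x = 5  [A is the reflection of B across E]
2. A_y = -17  [A is the reflection of B across E]
   → A = (5, -17)
3. C_x = 14  [D, F, C are collinear ∩ AC ⟂ DF]
4. C_y = -8  [D, F, C are collinear ∩ AC ⟂ DF]
   → C = (14, -8)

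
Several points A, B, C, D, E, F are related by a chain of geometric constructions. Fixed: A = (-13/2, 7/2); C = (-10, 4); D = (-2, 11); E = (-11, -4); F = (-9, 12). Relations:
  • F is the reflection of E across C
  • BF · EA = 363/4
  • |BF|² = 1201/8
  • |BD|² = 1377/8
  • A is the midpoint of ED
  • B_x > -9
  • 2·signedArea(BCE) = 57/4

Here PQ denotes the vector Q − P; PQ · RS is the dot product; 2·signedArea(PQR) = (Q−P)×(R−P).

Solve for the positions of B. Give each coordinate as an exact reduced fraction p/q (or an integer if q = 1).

B = (-35/4, -1/4)

1. B_x = -35/4  [2·signedArea(BCE) = 57/4 ∩ BF · EA = 363/4]
2. B_y = -1/4  [2·signedArea(BCE) = 57/4 ∩ BF · EA = 363/4]
   → B = (-35/4, -1/4)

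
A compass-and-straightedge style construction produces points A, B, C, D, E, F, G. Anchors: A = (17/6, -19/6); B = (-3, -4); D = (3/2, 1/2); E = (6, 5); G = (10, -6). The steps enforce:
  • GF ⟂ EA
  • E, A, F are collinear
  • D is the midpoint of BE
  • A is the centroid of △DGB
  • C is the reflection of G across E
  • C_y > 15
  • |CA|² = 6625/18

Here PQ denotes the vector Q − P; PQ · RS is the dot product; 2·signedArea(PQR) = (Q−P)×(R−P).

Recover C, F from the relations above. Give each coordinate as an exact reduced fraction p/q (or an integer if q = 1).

1. C_x = 2  [C is the reflection of G across E]
2. C_y = 16  [C is the reflection of G across E]
   → C = (2, 16)
3. F_x = 7775/2762  [E, A, F are collinear ∩ GF ⟂ EA]
4. F_y = -8877/2762  [E, A, F are collinear ∩ GF ⟂ EA]
   → F = (7775/2762, -8877/2762)

C = (2, 16)
F = (7775/2762, -8877/2762)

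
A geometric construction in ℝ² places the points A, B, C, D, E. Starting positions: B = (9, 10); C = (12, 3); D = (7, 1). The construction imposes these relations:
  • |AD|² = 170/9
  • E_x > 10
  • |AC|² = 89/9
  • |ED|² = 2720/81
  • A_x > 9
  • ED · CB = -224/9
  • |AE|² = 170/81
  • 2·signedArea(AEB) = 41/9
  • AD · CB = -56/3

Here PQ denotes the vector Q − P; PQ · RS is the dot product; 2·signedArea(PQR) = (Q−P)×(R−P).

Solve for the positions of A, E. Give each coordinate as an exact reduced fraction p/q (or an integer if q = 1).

1. A_x = 28/3  [line 3·x + -7·y + 14/3 = 0 ∩ |AD|² = 170/9]
2. A_y = 14/3  [line 3·x + -7·y + 14/3 = 0 ∩ |AD|² = 170/9]
   → A = (28/3, 14/3)
3. E_x = 91/9  [2·signedArea(AEB) = 41/9 ∩ ED · CB = -224/9]
4. E_y = 53/9  [2·signedArea(AEB) = 41/9 ∩ ED · CB = -224/9]
   → E = (91/9, 53/9)

A = (28/3, 14/3)
E = (91/9, 53/9)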